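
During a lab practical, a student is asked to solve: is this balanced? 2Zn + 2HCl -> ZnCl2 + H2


Equation: 2Zn + 2HCl -> ZnCl2 + H2
Check atoms: Cl: 2=2, H: 2=2, Zn: 2≠1
Not balanced

No, not balanced


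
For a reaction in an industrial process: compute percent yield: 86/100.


% yield = actual/theoretical × 100
= 86/100 × 100
= 86.0%

86.0%


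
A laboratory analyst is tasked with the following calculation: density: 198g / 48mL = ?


ρ = mass/volume
= 198/48
= 4.125 g/mL

4.125 g/mL


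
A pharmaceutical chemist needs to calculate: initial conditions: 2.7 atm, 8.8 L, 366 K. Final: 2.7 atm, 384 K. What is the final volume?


P1V1/T1 = P2V2/T2
V2 = P1V1T2/(T1P2)
= 2.7×8.8×384/(366×2.7)
= 9.233 L

9.233 L


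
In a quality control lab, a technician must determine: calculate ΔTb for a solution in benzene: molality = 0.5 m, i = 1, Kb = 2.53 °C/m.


ΔTb = Kb × m × i
= 2.53 × 0.5 × 1
= 1.265 °C

1.265 °C


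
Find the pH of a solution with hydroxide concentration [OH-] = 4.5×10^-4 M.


pOH = -log10([OH-]) = -log10(4.5×10^-4)
= 4 - log10(4.5) = 3.35
pH = 14 - pOH = 14 - 3.35 = 10.65

10.65


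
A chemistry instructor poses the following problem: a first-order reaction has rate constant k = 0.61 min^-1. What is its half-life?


t½ = ln2/k = 0.693147/(0.61 min^-1)
= 1.136 min

1.136 min


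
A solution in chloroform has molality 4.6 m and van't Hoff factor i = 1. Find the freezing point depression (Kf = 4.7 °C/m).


ΔTf = Kf × m × i
= 4.7 × 4.6 × 1
= 21.62 °C

21.62 °C


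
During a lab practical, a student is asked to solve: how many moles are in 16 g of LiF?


M(LiF) = 25.94 g/mol
n = mass/M = 16/25.94 = 0.6168 mol

0.6168 mol


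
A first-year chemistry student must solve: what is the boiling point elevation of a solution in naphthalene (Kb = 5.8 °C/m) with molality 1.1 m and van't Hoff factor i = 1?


ΔTb = Kb × m × i
= 5.8 × 1.1 × 1
= 6.38 °C

6.38 °C


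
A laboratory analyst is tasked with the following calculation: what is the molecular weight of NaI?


M(NaI) = 1×22.99 + 1×126.9
= 22.99 + 126.9
= 149.89 g/mol

149.89 g/mol


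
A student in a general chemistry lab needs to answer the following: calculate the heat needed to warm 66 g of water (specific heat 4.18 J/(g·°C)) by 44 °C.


q = mcΔT = 66 × 4.18 × 44
= 12138.72 J

12138.72 J


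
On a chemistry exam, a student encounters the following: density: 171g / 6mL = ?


ρ = mass/volume
= 171/6
= 28.5 g/mL

28.5 g/mL


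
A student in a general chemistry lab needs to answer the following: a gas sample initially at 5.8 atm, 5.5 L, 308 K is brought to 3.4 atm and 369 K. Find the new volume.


P1V1/T1 = P2V2/T2
V2 = P1V1T2/(T1P2)
= 5.8×5.5×369/(308×3.4)
= 11.241 L

11.241 L


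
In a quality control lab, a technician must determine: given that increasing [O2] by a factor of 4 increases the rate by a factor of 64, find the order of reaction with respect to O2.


rate ∝ [O2]^n
4^n = 64 → n = 3
Order in O2: 3

3


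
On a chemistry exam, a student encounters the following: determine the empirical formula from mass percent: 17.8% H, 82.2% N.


Assume 100 g sample. Moles of each element:
  H: 17.8/1.008 = 17.659 mol
  N: 82.2/14.01 = 5.867 mol
Divide by smallest (5.867):
  H: 17.659/5.867 = 3.01
  N: 5.867/5.867 = 1.0
Empirical formula: NH3

NH3


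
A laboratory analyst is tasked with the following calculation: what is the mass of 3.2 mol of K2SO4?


M(K2SO4) = 174.27 g/mol
mass = n × M = 3.2 × 174.27 = 557.66 g

557.66 g


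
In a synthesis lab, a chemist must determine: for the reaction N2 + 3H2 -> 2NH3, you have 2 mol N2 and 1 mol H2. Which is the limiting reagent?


Mole ratio available / coefficient:
  N2: 2/1 = 2.000
  H2: 1/3 = 0.333
Smaller ratio is limiting.

H2


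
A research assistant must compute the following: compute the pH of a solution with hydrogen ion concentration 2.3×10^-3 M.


pH = -log10([H+]) = -log10(2.3×10^-3)
= 3 - log10(2.3)
= 3 - 0.36
= 2.64

2.64


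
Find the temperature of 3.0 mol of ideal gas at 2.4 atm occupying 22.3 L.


PV = nRT  (R = 0.08206 L·atm/(mol·K))
T = PV/(nR) = 2.4×22.3/(3.0×0.08206)
= 53.52/0.246180
= 217.40 K

217.40 K


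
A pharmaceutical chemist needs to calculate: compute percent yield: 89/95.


% yield = actual/theoretical × 100
= 89/95 × 100
= 93.68%

93.68%


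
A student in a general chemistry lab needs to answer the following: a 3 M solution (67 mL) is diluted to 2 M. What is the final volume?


C1V1 = C2V2
3 × 67 = 2 × V2
V2 = 201/2 = 100.5 mL

100.5 mL


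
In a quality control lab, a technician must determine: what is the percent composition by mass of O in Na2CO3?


M(Na2CO3) = 2×22.99 + 1×12.01 + 3×16.0 = 105.99 g/mol
Mass of O = 3 × 16.0 = 48.00 g/mol
% O = 48.00/105.99 × 100 = 45.29%

45.29%


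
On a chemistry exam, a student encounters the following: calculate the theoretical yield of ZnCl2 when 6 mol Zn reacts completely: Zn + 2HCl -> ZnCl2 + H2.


Mole ratio ZnCl2:Zn = 1:1
n(ZnCl2) = 6 × 1/1 = 6.000 mol
mass = 6.000 × 136.28 = 817.68 g

817.68 g


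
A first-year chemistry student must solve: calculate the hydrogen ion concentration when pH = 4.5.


[H+] = 10^(-pH) = 10^(-4.5)
= 3.16×10^-5 M

3.16×10^-5 M


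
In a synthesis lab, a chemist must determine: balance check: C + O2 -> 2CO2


Equation: C + O2 -> 2CO2
Check atoms: C: 1≠2, O: 2≠4
Not balanced

No, not balanced


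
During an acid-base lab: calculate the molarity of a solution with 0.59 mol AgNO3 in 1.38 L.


M = n/V = 0.59/1.38 = 0.428 mol/L

0.428 M


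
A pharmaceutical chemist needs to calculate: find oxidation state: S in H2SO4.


2(+1) + x + 4(-2) = 0, so x = +6
Oxidation number: +6

+6


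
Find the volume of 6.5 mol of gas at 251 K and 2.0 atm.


PV = nRT  (R = 0.08206 L·atm/(mol·K))
V = nRT/P = 6.5×0.08206×251/2.0
= 66.94 L

66.94 L


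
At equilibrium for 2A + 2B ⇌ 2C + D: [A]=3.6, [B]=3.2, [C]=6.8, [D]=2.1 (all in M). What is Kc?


Kc = [C]^2[D]/([A]^2[B]^2)
= (6.8^2 × 2.1^1)/(3.6^2 × 3.2^2)
= 97.104/132.7104
= 0.7317

0.7317


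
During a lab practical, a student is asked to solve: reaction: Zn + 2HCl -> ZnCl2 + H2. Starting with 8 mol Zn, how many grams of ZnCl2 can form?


Mole ratio ZnCl2:Zn = 1:1
n(ZnCl2) = 8 × 1/1 = 8.000 mol
mass = 8.000 × 136.28 = 1090.24 g

1090.24 g


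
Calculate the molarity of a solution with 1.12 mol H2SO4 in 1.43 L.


M = n/V = 1.12/1.43 = 0.783 mol/L

0.783 M


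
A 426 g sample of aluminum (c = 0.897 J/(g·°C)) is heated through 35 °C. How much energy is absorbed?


q = mcΔT = 426 × 0.897 × 35
= 13374.27 J

13374.27 J


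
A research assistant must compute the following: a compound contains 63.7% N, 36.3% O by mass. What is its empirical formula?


Assume 100 g sample. Moles of each element:
  N: 63.7/14.01 = 4.547 mol
  O: 36.3/16.0 = 2.269 mol
Divide by smallest (2.269):
  N: 4.547/2.269 = 2.0
  O: 2.269/2.269 = 1.0
Empirical formula: N2O

N2O


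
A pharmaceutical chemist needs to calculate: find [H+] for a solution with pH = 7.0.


[H+] = 10^(-pH) = 10^(-7.0)
= 1.0×10^-7 M

1.0×10^-7 M


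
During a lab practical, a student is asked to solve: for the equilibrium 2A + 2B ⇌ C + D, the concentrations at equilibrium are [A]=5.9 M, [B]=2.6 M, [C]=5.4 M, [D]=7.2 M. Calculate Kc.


Kc = [C][D]/([A]^2[B]^2)
= (5.4^1 × 7.2^1)/(5.9^2 × 2.6^2)
= 38.88/235.3156
= 0.1652

0.1652


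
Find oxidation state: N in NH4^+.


x + 4(+1) = +1, so x = -3
Oxidation number: -3

-3


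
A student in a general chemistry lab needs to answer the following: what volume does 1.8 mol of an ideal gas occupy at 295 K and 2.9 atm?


PV = nRT  (R = 0.08206 L·atm/(mol·K))
V = nRT/P = 1.8×0.08206×295/2.9
= 15.025 L

15.025 L


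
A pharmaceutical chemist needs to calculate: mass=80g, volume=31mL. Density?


ρ = mass/volume
= 80/31
= 2.581 g/mL

2.581 g/mL


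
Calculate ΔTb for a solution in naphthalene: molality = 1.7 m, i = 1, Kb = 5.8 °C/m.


ΔTb = Kb × m × i
= 5.8 × 1.7 × 1
= 9.86 °C

9.86 °C


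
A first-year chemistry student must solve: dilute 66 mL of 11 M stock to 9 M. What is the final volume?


C1V1 = C2V2
11 × 66 = 9 × V2
V2 = 726/9 = 80.67 mL

80.67 mL


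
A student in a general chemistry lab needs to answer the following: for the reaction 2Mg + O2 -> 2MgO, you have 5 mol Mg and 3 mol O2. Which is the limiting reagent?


Mole ratio available / coefficient:
  Mg: 5/2 = 2.500
  O2: 3/1 = 3.000
Smaller ratio is limiting.

Mg


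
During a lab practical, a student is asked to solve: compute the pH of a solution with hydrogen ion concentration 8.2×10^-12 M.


pH = -log10([H+]) = -log10(8.2×10^-12)
= 12 - log10(8.2)
= 12 - 0.91
= 11.09

11.09


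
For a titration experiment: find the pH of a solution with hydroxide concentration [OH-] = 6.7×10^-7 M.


pOH = -log10([OH-]) = -log10(6.7×10^-7)
= 7 - log10(6.7) = 6.17
pH = 14 - pOH = 14 - 6.17 = 7.83

7.83


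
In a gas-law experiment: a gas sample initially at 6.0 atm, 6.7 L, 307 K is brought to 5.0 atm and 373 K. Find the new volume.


P1V1/T1 = P2V2/T2
V2 = P1V1T2/(T1P2)
= 6.0×6.7×373/(307×5.0)
= 9.768 L

9.768 L


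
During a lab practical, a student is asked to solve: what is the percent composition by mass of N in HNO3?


M(HNO3) = 1×1.008 + 1×14.01 + 3×16.0 = 63.018 g/mol
Mass of N = 1 × 14.01 = 14.01 g/mol
% N = 14.01/63.018 × 100 = 22.23%

22.23%


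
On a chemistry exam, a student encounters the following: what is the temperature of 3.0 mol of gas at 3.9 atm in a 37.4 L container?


PV = nRT  (R = 0.08206 L·atm/(mol·K))
T = PV/(nR) = 3.9×37.4/(3.0×0.08206)
= 145.86/0.246180
= 592.49 K

592.49 K


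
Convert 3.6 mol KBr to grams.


M(KBr) = 119.0 g/mol
mass = n × M = 3.6 × 119.0 = 428.40 g

428.40 g


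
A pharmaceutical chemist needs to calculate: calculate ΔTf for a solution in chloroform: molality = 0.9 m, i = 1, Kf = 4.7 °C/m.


ΔTf = Kf × m × i
= 4.7 × 0.9 × 1
= 4.23 °C

4.23 °C


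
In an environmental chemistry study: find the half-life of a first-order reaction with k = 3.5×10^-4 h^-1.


t½ = ln2/k = 0.693147/(3.5×10^-4 h^-1)
= 1980 h

1980 h


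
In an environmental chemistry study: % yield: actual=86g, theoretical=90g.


% yield = actual/theoretical × 100
= 86/90 × 100
= 95.56%

95.56%


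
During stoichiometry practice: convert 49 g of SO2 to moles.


M(SO2) = 64.07 g/mol
n = mass/M = 49/64.07 = 0.7648 mol

0.7648 mol


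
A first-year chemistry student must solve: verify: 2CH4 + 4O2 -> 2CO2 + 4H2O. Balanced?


Equation: 2CH4 + 4O2 -> 2CO2 + 4H2O
Check atoms: C: 2=2, H: 8=8, O: 8=8
Balanced

Yes, balanced


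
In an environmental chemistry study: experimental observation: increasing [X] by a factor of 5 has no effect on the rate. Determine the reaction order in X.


rate ∝ [X]^n
rate ∝ [X]^0
Order in X: 0

0


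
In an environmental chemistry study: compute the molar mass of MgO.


M(MgO) = 1×24.31 + 1×16.0
= 24.31 + 16.0
= 40.31 g/mol

40.31 g/mol


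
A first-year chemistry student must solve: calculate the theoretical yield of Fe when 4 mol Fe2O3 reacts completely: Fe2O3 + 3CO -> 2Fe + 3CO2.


Mole ratio Fe:Fe2O3 = 2:1
n(Fe) = 4 × 2/1 = 8.000 mol
mass = 8.000 × 55.85 = 446.8 g

446.8 g


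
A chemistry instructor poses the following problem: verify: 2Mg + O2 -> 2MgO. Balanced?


Equation: 2Mg + O2 -> 2MgO
Check atoms: Mg: 2=2, O: 2=2
Balanced

Yes, balanced


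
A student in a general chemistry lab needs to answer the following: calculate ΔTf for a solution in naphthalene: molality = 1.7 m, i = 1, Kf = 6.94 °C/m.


ΔTf = Kf × m × i
= 6.94 × 1.7 × 1
= 11.798 °C

11.798 °C


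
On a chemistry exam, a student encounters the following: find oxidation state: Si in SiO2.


x + 2(-2) = 0, so x = +4
Oxidation number: +4

+4


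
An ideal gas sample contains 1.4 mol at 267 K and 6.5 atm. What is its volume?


PV = nRT  (R = 0.08206 L·atm/(mol·K))
V = nRT/P = 1.4×0.08206×267/6.5
= 4.719 L

4.719 L


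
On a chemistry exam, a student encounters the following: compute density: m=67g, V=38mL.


ρ = mass/volume
= 67/38
= 1.763 g/mL

1.763 g/mL


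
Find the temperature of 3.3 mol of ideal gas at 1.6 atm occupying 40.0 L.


PV = nRT  (R = 0.08206 L·atm/(mol·K))
T = PV/(nR) = 1.6×40.0/(3.3×0.08206)
= 64.00/0.270798
= 236.34 K

236.34 K


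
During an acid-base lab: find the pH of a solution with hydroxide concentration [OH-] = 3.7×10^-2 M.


pOH = -log10([OH-]) = -log10(3.7×10^-2)
= 2 - log10(3.7) = 1.43
pH = 14 - pOH = 14 - 1.43 = 12.57

12.57


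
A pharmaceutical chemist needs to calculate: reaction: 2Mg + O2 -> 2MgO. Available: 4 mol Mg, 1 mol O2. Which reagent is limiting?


Mole ratio available / coefficient:
  Mg: 4/2 = 2.000
  O2: 1/1 = 1.000
Smaller ratio is limiting.

O2


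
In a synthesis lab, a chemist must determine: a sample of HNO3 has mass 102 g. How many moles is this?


M(HNO3) = 63.02 g/mol
n = mass/M = 102/63.02 = 1.6185 mol

1.6185 mol


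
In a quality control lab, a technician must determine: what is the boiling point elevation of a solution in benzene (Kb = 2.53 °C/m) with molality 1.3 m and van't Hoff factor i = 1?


ΔTb = Kb × m × i
= 2.53 × 1.3 × 1
= 3.289 °C

3.289 °C


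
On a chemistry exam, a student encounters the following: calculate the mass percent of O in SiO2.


M(SiO2) = 1×28.09 + 2×16.0 = 60.09 g/mol
Mass of O = 2 × 16.0 = 32.00 g/mol
% O = 32.00/60.09 × 100 = 53.25%

53.25%


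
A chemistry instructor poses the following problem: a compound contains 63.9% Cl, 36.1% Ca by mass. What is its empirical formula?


Assume 100 g sample. Moles of each element:
  Cl: 63.9/35.45 = 1.803 mol
  Ca: 36.1/40.08 = 0.901 mol
Divide by smallest (0.901):
  Cl: 1.803/0.901 = 2.0
  Ca: 0.901/0.901 = 1.0
Empirical formula: CaCl2

CaCl2


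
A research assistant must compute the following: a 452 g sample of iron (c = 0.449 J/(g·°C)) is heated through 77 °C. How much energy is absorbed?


q = mcΔT = 452 × 0.449 × 77
= 15627.00 J

15627.00 J


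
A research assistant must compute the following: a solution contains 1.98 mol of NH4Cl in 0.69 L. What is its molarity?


M = n/V = 1.98/0.69 = 2.870 mol/L

2.870 M


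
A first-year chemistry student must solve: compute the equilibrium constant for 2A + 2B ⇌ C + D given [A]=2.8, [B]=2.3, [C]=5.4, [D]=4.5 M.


Kc = [C][D]/([A]^2[B]^2)
= (5.4^1 × 4.5^1)/(2.8^2 × 2.3^2)
= 24.3/41.4736
= 0.5859

0.5859


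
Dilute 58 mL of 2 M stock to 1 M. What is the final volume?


C1V1 = C2V2
2 × 58 = 1 × V2
V2 = 116/1 = 116.0 mL

116.0 mL


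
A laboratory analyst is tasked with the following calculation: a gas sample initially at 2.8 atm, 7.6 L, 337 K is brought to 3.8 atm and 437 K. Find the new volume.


P1V1/T1 = P2V2/T2
V2 = P1V1T2/(T1P2)
= 2.8×7.6×437/(337×3.8)
= 7.262 L

7.262 L


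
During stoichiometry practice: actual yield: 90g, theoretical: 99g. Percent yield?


% yield = actual/theoretical × 100
= 90/99 × 100
= 90.91%

90.91%


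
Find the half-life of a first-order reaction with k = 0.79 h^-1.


t½ = ln2/k = 0.693147/(0.79 h^-1)
= 0.8774 h

0.8774 h


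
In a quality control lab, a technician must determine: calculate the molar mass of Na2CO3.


M(Na2CO3) = 2×22.99 + 1×12.01 + 3×16.0
= 45.98 + 12.01 + 48.0
= 105.99 g/mol

105.99 g/mol


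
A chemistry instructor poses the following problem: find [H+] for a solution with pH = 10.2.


[H+] = 10^(-pH) = 10^(-10.2)
= 6.31×10^-11 M

6.31×10^-11 M


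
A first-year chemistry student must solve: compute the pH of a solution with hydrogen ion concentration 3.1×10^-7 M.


pH = -log10([H+]) = -log10(3.1×10^-7)
= 7 - log10(3.1)
= 7 - 0.49
= 6.51

6.51


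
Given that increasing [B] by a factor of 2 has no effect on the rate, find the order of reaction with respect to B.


rate ∝ [B]^n
rate ∝ [B]^0
Order in B: 0

0


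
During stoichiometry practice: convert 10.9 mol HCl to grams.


M(HCl) = 36.46 g/mol
mass = n × M = 10.9 × 36.46 = 397.41 g

397.41 g


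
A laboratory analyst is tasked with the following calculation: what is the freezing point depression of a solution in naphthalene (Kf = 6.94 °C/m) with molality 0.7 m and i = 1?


ΔTf = Kf × m × i
= 6.94 × 0.7 × 1
= 4.858 °C

4.858 °C


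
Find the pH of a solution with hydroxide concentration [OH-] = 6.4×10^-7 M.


pOH = -log10([OH-]) = -log10(6.4×10^-7)
= 7 - log10(6.4) = 6.19
pH = 14 - pOH = 14 - 6.19 = 7.81

7.81


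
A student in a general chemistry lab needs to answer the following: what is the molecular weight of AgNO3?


M(AgNO3) = 1×107.87 + 1×14.01 + 3×16.0
= 107.87 + 14.01 + 48.0
= 169.88 g/mol

169.88 g/mol


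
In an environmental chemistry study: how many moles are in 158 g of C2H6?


M(C2H6) = 30.07 g/mol
n = mass/M = 158/30.07 = 5.2544 mol

5.2544 mol


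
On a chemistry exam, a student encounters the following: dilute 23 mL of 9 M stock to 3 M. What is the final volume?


C1V1 = C2V2
9 × 23 = 3 × V2
V2 = 207/3 = 69.0 mL

69.0 mL


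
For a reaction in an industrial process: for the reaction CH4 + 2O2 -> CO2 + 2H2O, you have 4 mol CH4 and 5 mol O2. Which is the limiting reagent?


Mole ratio available / coefficient:
  CH4: 4/1 = 4.000
  O2: 5/2 = 2.500
Smaller ratio is limiting.

O2


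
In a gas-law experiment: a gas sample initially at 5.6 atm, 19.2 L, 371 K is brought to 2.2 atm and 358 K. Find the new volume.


P1V1/T1 = P2V2/T2
V2 = P1V1T2/(T1P2)
= 5.6×19.2×358/(371×2.2)
= 47.16 L

47.16 L


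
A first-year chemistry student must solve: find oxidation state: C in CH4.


x + 4(+1) = 0, so x = -4
Oxidation number: -4

-4


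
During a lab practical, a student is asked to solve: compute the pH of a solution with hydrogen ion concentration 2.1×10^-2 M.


pH = -log10([H+]) = -log10(2.1×10^-2)
= 2 - log10(2.1)
= 2 - 0.32
= 1.68

1.68


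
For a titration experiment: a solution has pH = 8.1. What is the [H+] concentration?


[H+] = 10^(-pH) = 10^(-8.1)
= 7.94×10^-9 M

7.94×10^-9 M


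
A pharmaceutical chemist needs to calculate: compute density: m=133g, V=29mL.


ρ = mass/volume
= 133/29
= 4.586 g/mL

4.586 g/mL


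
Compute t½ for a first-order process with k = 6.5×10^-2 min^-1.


t½ = ln2/k = 0.693147/(6.5×10^-2 min^-1)
= 10.66 min

10.66 min


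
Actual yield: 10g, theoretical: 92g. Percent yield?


% yield = actual/theoretical × 100
= 10/92 × 100
= 10.87%

10.87%


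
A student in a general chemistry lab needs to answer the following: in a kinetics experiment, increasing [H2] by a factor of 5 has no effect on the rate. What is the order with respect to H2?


rate ∝ [H2]^n
rate ∝ [H2]^0
Order in H2: 0

0


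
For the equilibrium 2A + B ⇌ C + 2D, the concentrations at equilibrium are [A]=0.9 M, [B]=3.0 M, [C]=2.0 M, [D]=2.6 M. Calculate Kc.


Kc = [C][D]^2/([A]^2[B])
= (2.0^1 × 2.6^2)/(0.9^2 × 3.0^1)
= 13.52/2.43
= 5.564

5.564


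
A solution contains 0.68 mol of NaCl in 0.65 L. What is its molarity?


M = n/V = 0.68/0.65 = 1.046 mol/L

1.046 M


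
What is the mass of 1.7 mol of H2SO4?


M(H2SO4) = 98.09 g/mol
mass = n × M = 1.7 × 98.09 = 166.75 g

166.75 g


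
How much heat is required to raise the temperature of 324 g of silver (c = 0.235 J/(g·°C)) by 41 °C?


q = mcΔT = 324 × 0.235 × 41
= 3121.74 J

3121.74 J


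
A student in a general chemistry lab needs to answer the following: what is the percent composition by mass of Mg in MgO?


M(MgO) = 1×24.31 + 1×16.0 = 40.31 g/mol
Mass of Mg = 1 × 24.31 = 24.31 g/mol
% Mg = 24.31/40.31 × 100 = 60.31%

60.31%


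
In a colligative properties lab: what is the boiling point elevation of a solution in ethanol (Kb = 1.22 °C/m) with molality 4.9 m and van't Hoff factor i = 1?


ΔTb = Kb × m × i
= 1.22 × 4.9 × 1
= 5.978 °C

5.978 °C


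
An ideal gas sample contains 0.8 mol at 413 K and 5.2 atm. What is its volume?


PV = nRT  (R = 0.08206 L·atm/(mol·K))
V = nRT/P = 0.8×0.08206×413/5.2
= 5.214 L

5.214 L


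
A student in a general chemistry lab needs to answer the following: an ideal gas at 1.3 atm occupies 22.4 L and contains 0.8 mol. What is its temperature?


PV = nRT  (R = 0.08206 L·atm/(mol·K))
T = PV/(nR) = 1.3×22.4/(0.8×0.08206)
= 29.12/0.065648
= 443.58 K

443.58 K


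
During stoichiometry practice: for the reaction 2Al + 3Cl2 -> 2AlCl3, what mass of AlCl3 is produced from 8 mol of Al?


Mole ratio AlCl3:Al = 2:2
n(AlCl3) = 8 × 2/2 = 8.000 mol
mass = 8.000 × 133.33 = 1066.64 g

1066.64 g


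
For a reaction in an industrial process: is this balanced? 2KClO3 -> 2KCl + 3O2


Equation: 2KClO3 -> 2KCl + 3O2
Check atoms: Cl: 2=2, K: 2=2, O: 6=6
Balanced

Yes, balanced


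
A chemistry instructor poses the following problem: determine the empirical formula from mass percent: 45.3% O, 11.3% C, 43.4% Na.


Assume 100 g sample. Moles of each element:
  O: 45.3/16.0 = 2.831 mol
  C: 11.3/12.01 = 0.941 mol
  Na: 43.4/22.99 = 1.888 mol
Divide by smallest (0.941):
  O: 2.831/0.941 = 3.01
  C: 0.941/0.941 = 1.0
  Na: 1.888/0.941 = 2.01
Empirical formula: Na2CO3

Na2CO3


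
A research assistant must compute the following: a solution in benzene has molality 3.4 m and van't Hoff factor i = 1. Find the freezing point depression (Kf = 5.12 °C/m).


ΔTf = Kf × m × i
= 5.12 × 3.4 × 1
= 17.408 °C

17.408 °C


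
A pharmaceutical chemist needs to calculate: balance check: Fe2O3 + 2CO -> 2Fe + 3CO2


Equation: Fe2O3 + 2CO -> 2Fe + 3CO2
Check atoms: C: 2≠3, Fe: 2=2, O: 5≠6
Not balanced

No, not balanced


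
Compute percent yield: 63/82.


% yield = actual/theoretical × 100
= 63/82 × 100
= 76.83%

76.83%


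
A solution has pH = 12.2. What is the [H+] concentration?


[H+] = 10^(-pH) = 10^(-12.2)
= 6.31×10^-13 M

6.31×10^-13 M


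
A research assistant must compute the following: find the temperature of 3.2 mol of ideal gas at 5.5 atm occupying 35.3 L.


PV = nRT  (R = 0.08206 L·atm/(mol·K))
T = PV/(nR) = 5.5×35.3/(3.2×0.08206)
= 194.15/0.262592
= 739.36 K

739.36 K


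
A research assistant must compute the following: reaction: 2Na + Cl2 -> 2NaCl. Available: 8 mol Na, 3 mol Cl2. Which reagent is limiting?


Mole ratio available / coefficient:
  Na: 8/2 = 4.000
  Cl2: 3/1 = 3.000
Smaller ratio is limiting.

Cl2


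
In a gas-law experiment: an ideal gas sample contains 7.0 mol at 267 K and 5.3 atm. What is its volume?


PV = nRT  (R = 0.08206 L·atm/(mol·K))
V = nRT/P = 7.0×0.08206×267/5.3
= 28.938 L

28.938 L


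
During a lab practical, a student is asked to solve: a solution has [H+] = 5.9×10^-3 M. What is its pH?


pH = -log10([H+]) = -log10(5.9×10^-3)
= 3 - log10(5.9)
= 3 - 0.77
= 2.23

2.23


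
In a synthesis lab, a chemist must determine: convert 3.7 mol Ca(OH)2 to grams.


M(Ca(OH)2) = 74.1 g/mol
mass = n × M = 3.7 × 74.1 = 274.17 g

274.17 g


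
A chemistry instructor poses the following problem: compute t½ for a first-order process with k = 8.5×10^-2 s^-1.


t½ = ln2/k = 0.693147/(8.5×10^-2 s^-1)
= 8.155 s

8.155 s


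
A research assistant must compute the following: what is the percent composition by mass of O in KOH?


M(KOH) = 1×39.1 + 1×16.0 + 1×1.008 = 56.108 g/mol
Mass of O = 1 × 16.0 = 16.00 g/mol
% O = 16.00/56.108 × 100 = 28.52%

28.52%


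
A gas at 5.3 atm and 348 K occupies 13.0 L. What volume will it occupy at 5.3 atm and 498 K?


P1V1/T1 = P2V2/T2
V2 = P1V1T2/(T1P2)
= 5.3×13.0×498/(348×5.3)
= 18.603 L

18.603 L


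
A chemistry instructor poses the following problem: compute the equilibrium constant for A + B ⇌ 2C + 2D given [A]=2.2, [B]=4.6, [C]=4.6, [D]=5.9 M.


Kc = [C]^2[D]^2/([A][B])
= (4.6^2 × 5.9^2)/(2.2^1 × 4.6^1)
= 736.5796/10.12
= 72.78

72.78


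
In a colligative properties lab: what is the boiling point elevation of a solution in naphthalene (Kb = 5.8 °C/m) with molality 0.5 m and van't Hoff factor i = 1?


ΔTb = Kb × m × i
= 5.8 × 0.5 × 1
= 2.9 °C

2.9 °C


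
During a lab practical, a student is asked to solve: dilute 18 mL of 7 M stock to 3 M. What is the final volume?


C1V1 = C2V2
7 × 18 = 3 × V2
V2 = 126/3 = 42.0 mL

42.0 mL


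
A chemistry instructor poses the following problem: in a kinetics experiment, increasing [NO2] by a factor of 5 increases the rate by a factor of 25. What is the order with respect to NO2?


rate ∝ [NO2]^n
5^n = 25 → n = 2
Order in NO2: 2

2


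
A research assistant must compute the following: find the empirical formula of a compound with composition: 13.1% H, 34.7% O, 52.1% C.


Assume 100 g sample. Moles of each element:
  H: 13.1/1.008 = 12.996 mol
  O: 34.7/16.0 = 2.169 mol
  C: 52.1/12.01 = 4.338 mol
Divide by smallest (2.169):
  H: 12.996/2.169 = 5.99
  O: 2.169/2.169 = 1.0
  C: 4.338/2.169 = 2.0
Empirical formula: C2H6O

C2H6O


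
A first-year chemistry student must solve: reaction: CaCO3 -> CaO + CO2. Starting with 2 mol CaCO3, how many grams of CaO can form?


Mole ratio CaO:CaCO3 = 1:1
n(CaO) = 2 × 1/1 = 2.000 mol
mass = 2.000 × 56.08 = 112.16 g

112.16 g


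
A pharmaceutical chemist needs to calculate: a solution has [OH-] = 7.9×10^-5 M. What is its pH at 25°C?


pOH = -log10([OH-]) = -log10(7.9×10^-5)
= 5 - log10(7.9) = 4.1
pH = 14 - pOH = 14 - 4.1 = 9.9

9.9


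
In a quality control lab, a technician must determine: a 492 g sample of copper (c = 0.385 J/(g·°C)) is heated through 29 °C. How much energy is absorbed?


q = mcΔT = 492 × 0.385 × 29
= 5493.18 J

5493.18 J


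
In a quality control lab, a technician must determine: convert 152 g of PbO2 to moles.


M(PbO2) = 239.2 g/mol
n = mass/M = 152/239.2 = 0.6355 mol

0.6355 mol


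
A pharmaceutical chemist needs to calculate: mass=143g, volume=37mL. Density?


ρ = mass/volume
= 143/37
= 3.865 g/mL

3.865 g/mL


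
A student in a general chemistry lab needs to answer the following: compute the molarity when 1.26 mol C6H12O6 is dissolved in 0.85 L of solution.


M = n/V = 1.26/0.85 = 1.482 mol/L

1.482 M


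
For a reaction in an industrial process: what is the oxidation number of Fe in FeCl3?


x + 3(-1) = 0, so x = +3
Oxidation number: +3

+3


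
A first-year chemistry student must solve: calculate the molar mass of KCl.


M(KCl) = 1×39.1 + 1×35.45
= 39.1 + 35.45
= 74.55 g/mol

74.55 g/mol


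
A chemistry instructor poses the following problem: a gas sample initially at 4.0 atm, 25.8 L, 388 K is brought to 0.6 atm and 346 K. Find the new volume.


P1V1/T1 = P2V2/T2
V2 = P1V1T2/(T1P2)
= 4.0×25.8×346/(388×0.6)
= 153.381 L

153.381 L


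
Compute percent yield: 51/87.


% yield = actual/theoretical × 100
= 51/87 × 100
= 58.62%

58.62%


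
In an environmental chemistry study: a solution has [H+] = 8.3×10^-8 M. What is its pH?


pH = -log10([H+]) = -log10(8.3×10^-8)
= 8 - log10(8.3)
= 8 - 0.92
= 7.08

7.08


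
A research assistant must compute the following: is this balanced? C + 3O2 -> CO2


Equation: C + 3O2 -> CO2
Check atoms: C: 1=1, O: 6≠2
Not balanced

No, not balanced


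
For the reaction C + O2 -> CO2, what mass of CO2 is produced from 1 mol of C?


Mole ratio CO2:C = 1:1
n(CO2) = 1 × 1/1 = 1.000 mol
mass = 1.000 × 44.01 = 44.01 g

44.01 g


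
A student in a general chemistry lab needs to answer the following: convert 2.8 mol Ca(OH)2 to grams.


M(Ca(OH)2) = 74.1 g/mol
mass = n × M = 2.8 × 74.1 = 207.48 g

207.48 g


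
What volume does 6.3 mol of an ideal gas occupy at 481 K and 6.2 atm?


PV = nRT  (R = 0.08206 L·atm/(mol·K))
V = nRT/P = 6.3×0.08206×481/6.2
= 40.107 L

40.107 L


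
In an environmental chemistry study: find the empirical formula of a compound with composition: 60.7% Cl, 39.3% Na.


Assume 100 g sample. Moles of each element:
  Cl: 60.7/35.45 = 1.712 mol
  Na: 39.3/22.99 = 1.709 mol
Divide by smallest (1.709):
  Cl: 1.712/1.709 = 1.0
  Na: 1.709/1.709 = 1.0
Empirical formula: NaCl

NaCl


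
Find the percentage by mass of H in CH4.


M(CH4) = 1×12.01 + 4×1.008 = 16.042 g/mol
Mass of H = 4 × 1.008 = 4.032 g/mol
% H = 4.032/16.042 × 100 = 25.13%

25.13%


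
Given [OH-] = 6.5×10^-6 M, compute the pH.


pOH = -log10([OH-]) = -log10(6.5×10^-6)
= 6 - log10(6.5) = 5.19
pH = 14 - pOH = 14 - 5.19 = 8.81

8.81


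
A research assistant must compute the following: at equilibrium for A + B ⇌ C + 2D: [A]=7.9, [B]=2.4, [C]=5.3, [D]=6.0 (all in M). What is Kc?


Kc = [C][D]^2/([A][B])
= (5.3^1 × 6.0^2)/(7.9^1 × 2.4^1)
= 190.8/18.96
= 10.06

10.06


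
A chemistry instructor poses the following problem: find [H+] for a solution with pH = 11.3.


[H+] = 10^(-pH) = 10^(-11.3)
= 5.01×10^-12 M

5.01×10^-12 M


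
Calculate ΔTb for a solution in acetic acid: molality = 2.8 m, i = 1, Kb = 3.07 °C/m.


ΔTb = Kb × m × i
= 3.07 × 2.8 × 1
= 8.596 °C

8.596 °C


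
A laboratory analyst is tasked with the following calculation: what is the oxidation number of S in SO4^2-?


x + 4(-2) = -2, so x = +6
Oxidation number: +6

+6


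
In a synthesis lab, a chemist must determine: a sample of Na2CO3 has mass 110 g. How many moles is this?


M(Na2CO3) = 105.99 g/mol
n = mass/M = 110/105.99 = 1.0378 mol

1.0378 mol


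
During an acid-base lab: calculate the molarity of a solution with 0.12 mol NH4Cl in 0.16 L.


M = n/V = 0.12/0.16 = 0.750 mol/L

0.750 M


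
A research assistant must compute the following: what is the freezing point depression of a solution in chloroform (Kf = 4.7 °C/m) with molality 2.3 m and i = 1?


ΔTf = Kf × m × i
= 4.7 × 2.3 × 1
= 10.81 °C

10.81 °C


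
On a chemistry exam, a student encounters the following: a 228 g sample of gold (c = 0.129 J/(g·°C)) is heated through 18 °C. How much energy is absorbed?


q = mcΔT = 228 × 0.129 × 18
= 529.42 J

529.42 J


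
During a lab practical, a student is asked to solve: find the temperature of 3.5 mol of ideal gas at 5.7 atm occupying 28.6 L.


PV = nRT  (R = 0.08206 L·atm/(mol·K))
T = PV/(nR) = 5.7×28.6/(3.5×0.08206)
= 163.02/0.287210
= 567.60 K

567.60 K


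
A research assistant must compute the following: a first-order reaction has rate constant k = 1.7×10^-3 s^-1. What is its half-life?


t½ = ln2/k = 0.693147/(1.7×10^-3 s^-1)
= 407.7 s

407.7 s


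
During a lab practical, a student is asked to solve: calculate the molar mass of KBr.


M(KBr) = 1×39.1 + 1×79.9
= 39.1 + 79.9
= 119.0 g/mol

119.0 g/mol


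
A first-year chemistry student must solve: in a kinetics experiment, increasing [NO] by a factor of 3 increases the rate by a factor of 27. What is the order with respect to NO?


rate ∝ [NO]^n
3^n = 27 → n = 3
Order in NO: 3

3


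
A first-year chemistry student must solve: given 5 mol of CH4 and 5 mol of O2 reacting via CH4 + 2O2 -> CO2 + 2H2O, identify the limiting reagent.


Mole ratio available / coefficient:
  CH4: 5/1 = 5.000
  O2: 5/2 = 2.500
Smaller ratio is limiting.

O2


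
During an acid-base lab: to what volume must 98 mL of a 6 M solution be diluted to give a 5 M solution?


C1V1 = C2V2
6 × 98 = 5 × V2
V2 = 588/5 = 117.6 mL

117.6 mL


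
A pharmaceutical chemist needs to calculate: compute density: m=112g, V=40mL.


ρ = mass/volume
= 112/40
= 2.8 g/mL

2.8 g/mL


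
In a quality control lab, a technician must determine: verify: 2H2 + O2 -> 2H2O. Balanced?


Equation: 2H2 + O2 -> 2H2O
Check atoms: H: 4=4, O: 2=2
Balanced

Yes, balanced


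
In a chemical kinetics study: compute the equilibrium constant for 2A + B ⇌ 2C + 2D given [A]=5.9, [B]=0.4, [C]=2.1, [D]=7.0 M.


Kc = [C]^2[D]^2/([A]^2[B])
= (2.1^2 × 7.0^2)/(5.9^2 × 0.4^1)
= 216.09/13.924
= 15.52

15.52


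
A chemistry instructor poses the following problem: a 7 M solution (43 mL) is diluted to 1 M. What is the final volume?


C1V1 = C2V2
7 × 43 = 1 × V2
V2 = 301/1 = 301.0 mL

301.0 mL


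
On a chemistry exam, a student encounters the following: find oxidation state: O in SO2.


O is usually -2
Oxidation number: -2

-2


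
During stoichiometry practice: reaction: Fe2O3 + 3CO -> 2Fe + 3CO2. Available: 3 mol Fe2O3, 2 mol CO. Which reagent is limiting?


Mole ratio available / coefficient:
  Fe2O3: 3/1 = 3.000
  CO: 2/3 = 0.667
Smaller ratio is limiting.

CO


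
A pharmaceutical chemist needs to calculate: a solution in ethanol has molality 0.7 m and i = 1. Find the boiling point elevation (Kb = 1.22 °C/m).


ΔTb = Kb × m × i
= 1.22 × 0.7 × 1
= 0.854 °C

0.854 °C


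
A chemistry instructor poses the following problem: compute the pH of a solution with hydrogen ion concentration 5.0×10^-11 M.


pH = -log10([H+]) = -log10(5.0×10^-11)
= 11 - log10(5.0)
= 11 - 0.7
= 10.3

10.3


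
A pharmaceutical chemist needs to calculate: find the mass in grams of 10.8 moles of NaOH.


M(NaOH) = 40.0 g/mol
mass = n × M = 10.8 × 40.0 = 432.00 g

432.00 g


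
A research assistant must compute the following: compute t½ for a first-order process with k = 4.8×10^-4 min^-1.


t½ = ln2/k = 0.693147/(4.8×10^-4 min^-1)
= 1444 min

1444 min


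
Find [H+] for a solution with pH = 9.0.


[H+] = 10^(-pH) = 10^(-9.0)
= 1.0×10^-9 M

1.0×10^-9 M


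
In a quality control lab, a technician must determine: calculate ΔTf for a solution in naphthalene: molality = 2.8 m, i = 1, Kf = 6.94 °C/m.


ΔTf = Kf × m × i
= 6.94 × 2.8 × 1
= 19.432 °C

19.432 °C


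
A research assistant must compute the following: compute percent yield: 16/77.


% yield = actual/theoretical × 100
= 16/77 × 100
= 20.78%

20.78%


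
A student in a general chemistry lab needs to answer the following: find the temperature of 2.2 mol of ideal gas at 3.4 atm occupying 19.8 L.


PV = nRT  (R = 0.08206 L·atm/(mol·K))
T = PV/(nR) = 3.4×19.8/(2.2×0.08206)
= 67.32/0.180532
= 372.90 K

372.90 K


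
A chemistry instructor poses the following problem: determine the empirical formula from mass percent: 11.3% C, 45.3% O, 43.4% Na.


Assume 100 g sample. Moles of each element:
  C: 11.3/12.01 = 0.941 mol
  O: 45.3/16.0 = 2.831 mol
  Na: 43.4/22.99 = 1.888 mol
Divide by smallest (0.941):
  C: 0.941/0.941 = 1.0
  O: 2.831/0.941 = 3.01
  Na: 1.888/0.941 = 2.01
Empirical formula: Na2CO3

Na2CO3


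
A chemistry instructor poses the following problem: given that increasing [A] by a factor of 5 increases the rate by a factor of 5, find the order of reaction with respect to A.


rate ∝ [A]^n
5^n = 5 → n = 1
Order in A: 1

1


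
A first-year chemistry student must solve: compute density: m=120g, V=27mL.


ρ = mass/volume
= 120/27
= 4.444 g/mL

4.444 g/mL


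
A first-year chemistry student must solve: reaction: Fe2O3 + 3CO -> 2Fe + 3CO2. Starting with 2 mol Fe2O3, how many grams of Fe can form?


Mole ratio Fe:Fe2O3 = 2:1
n(Fe) = 2 × 2/1 = 4.000 mol
mass = 4.000 × 55.85 = 223.4 g

223.4 g


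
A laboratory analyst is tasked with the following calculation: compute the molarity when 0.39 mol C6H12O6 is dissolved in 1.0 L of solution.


M = n/V = 0.39/1.0 = 0.390 mol/L

0.390 M


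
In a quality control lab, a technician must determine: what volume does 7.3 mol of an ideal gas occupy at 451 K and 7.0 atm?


PV = nRT  (R = 0.08206 L·atm/(mol·K))
V = nRT/P = 7.3×0.08206×451/7.0
= 38.595 L

38.595 L


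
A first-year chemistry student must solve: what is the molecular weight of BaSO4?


M(BaSO4) = 1×137.33 + 1×32.07 + 4×16.0
= 137.33 + 32.07 + 64.0
= 233.4 g/mol

233.4 g/mol


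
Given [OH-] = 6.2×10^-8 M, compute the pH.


pOH = -log10([OH-]) = -log10(6.2×10^-8)
= 8 - log10(6.2) = 7.21
pH = 14 - pOH = 14 - 7.21 = 6.79

6.79


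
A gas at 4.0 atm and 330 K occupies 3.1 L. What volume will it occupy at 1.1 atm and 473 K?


P1V1/T1 = P2V2/T2
V2 = P1V1T2/(T1P2)
= 4.0×3.1×473/(330×1.1)
= 16.158 L

16.158 L


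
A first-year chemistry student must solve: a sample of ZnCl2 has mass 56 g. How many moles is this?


M(ZnCl2) = 136.28 g/mol
n = mass/M = 56/136.28 = 0.4109 mol

0.4109 mol


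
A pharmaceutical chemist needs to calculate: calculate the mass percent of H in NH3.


M(NH3) = 1×14.01 + 3×1.008 = 17.034 g/mol
Mass of H = 3 × 1.008 = 3.024 g/mol
% H = 3.024/17.034 × 100 = 17.75%

17.75%


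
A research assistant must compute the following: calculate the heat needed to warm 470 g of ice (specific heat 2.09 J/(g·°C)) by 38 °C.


q = mcΔT = 470 × 2.09 × 38
= 37327.40 J

37327.40 J


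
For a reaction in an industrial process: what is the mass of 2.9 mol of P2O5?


M(P2O5) = 141.94 g/mol
mass = n × M = 2.9 × 141.94 = 411.63 g

411.63 g


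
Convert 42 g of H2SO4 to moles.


M(H2SO4) = 98.09 g/mol
n = mass/M = 42/98.09 = 0.4282 mol

0.4282 mol


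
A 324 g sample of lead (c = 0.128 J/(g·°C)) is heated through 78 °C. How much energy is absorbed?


q = mcΔT = 324 × 0.128 × 78
= 3234.82 J

3234.82 J


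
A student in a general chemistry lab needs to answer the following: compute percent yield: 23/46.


% yield = actual/theoretical × 100
= 23/46 × 100
= 50.0%

50.0%


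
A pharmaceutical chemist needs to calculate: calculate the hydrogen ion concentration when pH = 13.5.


[H+] = 10^(-pH) = 10^(-13.5)
= 3.16×10^-14 M

3.16×10^-14 M


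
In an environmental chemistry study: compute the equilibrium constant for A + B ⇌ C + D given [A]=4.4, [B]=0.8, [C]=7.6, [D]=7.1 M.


Kc = [C][D]/([A][B])
= (7.6^1 × 7.1^1)/(4.4^1 × 0.8^1)
= 53.96/3.52
= 15.33

15.33


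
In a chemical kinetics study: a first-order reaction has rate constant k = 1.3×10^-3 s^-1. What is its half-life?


t½ = ln2/k = 0.693147/(1.3×10^-3 s^-1)
= 533.2 s

533.2 s


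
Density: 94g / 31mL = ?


ρ = mass/volume
= 94/31
= 3.032 g/mL

3.032 g/mL


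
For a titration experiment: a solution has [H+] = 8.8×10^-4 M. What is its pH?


pH = -log10([H+]) = -log10(8.8×10^-4)
= 4 - log10(8.8)
= 4 - 0.94
= 3.06

3.06


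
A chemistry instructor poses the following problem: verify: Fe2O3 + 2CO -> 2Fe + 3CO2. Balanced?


Equation: Fe2O3 + 2CO -> 2Fe + 3CO2
Check atoms: C: 2≠3, Fe: 2=2, O: 5≠6
Not balanced

No, not balanced


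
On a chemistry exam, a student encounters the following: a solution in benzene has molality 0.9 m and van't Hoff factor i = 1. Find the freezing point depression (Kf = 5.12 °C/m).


ΔTf = Kf × m × i
= 5.12 × 0.9 × 1
= 4.608 °C

4.608 °C


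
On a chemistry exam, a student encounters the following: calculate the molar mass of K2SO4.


M(K2SO4) = 2×39.1 + 1×32.07 + 4×16.0
= 78.2 + 32.07 + 64.0
= 174.27 g/mol

174.27 g/mol


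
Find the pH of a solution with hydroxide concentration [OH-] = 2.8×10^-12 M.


pOH = -log10([OH-]) = -log10(2.8×10^-12)
= 12 - log10(2.8) = 11.55
pH = 14 - pOH = 14 - 11.55 = 2.45

2.45


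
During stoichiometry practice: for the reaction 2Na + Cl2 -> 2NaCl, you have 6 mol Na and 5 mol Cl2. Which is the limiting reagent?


Mole ratio available / coefficient:
  Na: 6/2 = 3.000
  Cl2: 5/1 = 5.000
Smaller ratio is limiting.

Na


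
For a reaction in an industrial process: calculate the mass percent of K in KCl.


M(KCl) = 1×39.1 + 1×35.45 = 74.55 g/mol
Mass of K = 1 × 39.1 = 39.10 g/mol
% K = 39.10/74.55 × 100 = 52.45%

52.45%
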